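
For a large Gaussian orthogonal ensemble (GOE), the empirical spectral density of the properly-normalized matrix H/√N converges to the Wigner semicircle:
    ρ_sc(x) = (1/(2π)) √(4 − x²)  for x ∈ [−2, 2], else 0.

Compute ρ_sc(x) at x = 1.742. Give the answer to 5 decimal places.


ρ_sc(x) = (1/(2π)) √(4 − x²). With x = 1.742:
  4 − x² = 4 − (1.742)² = 4 − 3.034564 = 0.965436.
  √(4 − x²) = 0.982566.
  1/(2π) = 0.159155.
  ρ_sc(1.742) = 0.159155 · 0.982566 = 0.156380.

Rounded to 5 decimal places: ρ_sc(1.742) ≈ 0.15638.


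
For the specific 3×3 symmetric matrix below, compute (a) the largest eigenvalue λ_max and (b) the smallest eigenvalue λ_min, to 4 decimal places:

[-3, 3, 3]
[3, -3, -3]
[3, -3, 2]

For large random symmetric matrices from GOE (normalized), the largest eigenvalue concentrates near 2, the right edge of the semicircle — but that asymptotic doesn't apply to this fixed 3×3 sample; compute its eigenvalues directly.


Since M is real symmetric, all three eigenvalues are real; they are the roots of det(λI − M) = λ³ − (tr M) λ² + s λ − det M, where s is the sum of the principal 2×2 minors.
tr M = -3 + (-3) + 2 = -4.
s = ((-3)·(-3) − 3²) + ((-3)·2 − 3²) + ((-3)·2 − (-3)²) = 0 + (-15) + (-15) = -30.
det M (expand along row 1) = (-3)·(-15) − 3·15 + 3·0 = 0.
Characteristic polynomial: λ³ + 4λ² − 30λ = 0.
Substitute λ = y + (tr M)/3 = y − 1.333333 to remove the quadratic term: y³ + p·y + q = 0 with p = s − (tr M)²/3 = -35.333333 and q = −2(tr M)³/27 + (tr M)·s/3 − det M = 44.740741.
Three real roots ⇒ use the trigonometric (Viète) form: r = 2√(−p/3) = 6.863753, φ = arccos(3q/(p·r)) = arccos(-0.553450) = 2.157297 rad.
y_k = r·cos(φ/3 − 2πk/3) for k = 0, 1, 2 gives y = 5.164285, 1.333333, -6.497619.
λ_k = y_k − 1.333333 gives λ = 3.8310, 0.0000, -7.8310 (check: the sum is -4.0000 = tr M).

Hence λ_max = 3.8310 and λ_min = -7.8310.


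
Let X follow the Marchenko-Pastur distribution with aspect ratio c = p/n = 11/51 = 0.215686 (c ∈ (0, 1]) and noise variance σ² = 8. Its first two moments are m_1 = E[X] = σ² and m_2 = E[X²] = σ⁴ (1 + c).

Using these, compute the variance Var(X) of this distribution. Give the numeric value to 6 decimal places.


m_1 = E[X] = σ² = 8, so m_1² = 64.
m_2 = E[X²] = σ⁴ (1 + c) = 64 · (1 + 0.215686) = 64 · 1.215686 = 77.803922.
(Note m_2 − m_1² simplifies to c · σ⁴ = 0.215686 · 64.)

Var(X) = m_2 − m_1² = 77.803922 − 64 = 13.803922.


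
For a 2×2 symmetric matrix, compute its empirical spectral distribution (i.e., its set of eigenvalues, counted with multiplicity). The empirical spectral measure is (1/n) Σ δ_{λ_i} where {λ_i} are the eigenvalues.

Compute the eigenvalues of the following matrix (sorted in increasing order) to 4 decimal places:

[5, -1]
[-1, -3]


Since M is real symmetric, both eigenvalues are real; they are the roots of det(λI − M) = λ² − (tr M) λ + det M.
tr M = 5 + (-3) = 2.
det M = 5·(-3) − (-1)² = -15 − 1 = -16.
Characteristic polynomial: λ² − 2λ − 16 = 0.
Discriminant Δ = (tr M)² − 4·det M = 4 − (-64) = 68; √Δ = 8.246211.
λ = (tr M ± √Δ)/2 = (2 ± 8.246211)/2, giving (tr M − √Δ)/2 = -3.1231 and (tr M + √Δ)/2 = 5.1231.

Eigenvalues sorted in increasing order: [-3.1231, 5.1231].


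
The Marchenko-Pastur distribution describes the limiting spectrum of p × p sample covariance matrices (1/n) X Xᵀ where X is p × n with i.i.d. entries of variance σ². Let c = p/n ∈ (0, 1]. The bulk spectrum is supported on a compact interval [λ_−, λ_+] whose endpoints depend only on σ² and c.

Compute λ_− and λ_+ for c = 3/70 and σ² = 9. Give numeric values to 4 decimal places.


c = 3/70 = 0.042857; √c = 0.207020.
λ_− = σ² (1 − √c)² = 9 · (1 − 0.207020)² = 9 · (0.792980)² = 5.659360.
λ_+ = σ² (1 + √c)² = 9 · (1 + 0.207020)² = 9 · (1.207020)² = 13.112068.

Rounded to 4 decimal places: λ_− ≈ 5.6594, λ_+ ≈ 13.1121.


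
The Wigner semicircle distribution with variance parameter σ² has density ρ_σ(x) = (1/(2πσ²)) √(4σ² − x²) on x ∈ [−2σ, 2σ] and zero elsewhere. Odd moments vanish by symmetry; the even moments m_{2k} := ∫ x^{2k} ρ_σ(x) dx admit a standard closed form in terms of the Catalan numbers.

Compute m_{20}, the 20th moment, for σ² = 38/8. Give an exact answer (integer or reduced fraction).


By the scaled semicircle moment identity, m_{2k} = σ^{2k} · C_k with k = 10.
C_10 = (1/(k+1)) · C(2k, k) = (1/11) · C(20, 10) = (1/11) · 184756 = 16796.
σ^{2k} = (σ²)^k = (38/8)^10 = 6131066257801/1048576.

Therefore m_{20} = σ^{20} · C_10 = (6131066257801/1048576) · 16796 = 25744347216506399/262144.


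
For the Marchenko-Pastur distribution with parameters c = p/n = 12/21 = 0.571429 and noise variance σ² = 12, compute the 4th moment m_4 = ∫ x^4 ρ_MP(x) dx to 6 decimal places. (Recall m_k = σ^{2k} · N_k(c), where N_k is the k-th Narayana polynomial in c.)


E[X⁴] = σ⁸ (1 + 6c + 6c² + c³) (fourth MP moment). With σ² = 12 (so σ⁸ = 20736) and c = 12/21 = 0.571429: E[X⁴] = 20736 · (1 + 6·0.571429 + 6·(0.571429)² + (0.571429)³) = 20736 · 6.574344.

So E[X^4] = 136325.597668.


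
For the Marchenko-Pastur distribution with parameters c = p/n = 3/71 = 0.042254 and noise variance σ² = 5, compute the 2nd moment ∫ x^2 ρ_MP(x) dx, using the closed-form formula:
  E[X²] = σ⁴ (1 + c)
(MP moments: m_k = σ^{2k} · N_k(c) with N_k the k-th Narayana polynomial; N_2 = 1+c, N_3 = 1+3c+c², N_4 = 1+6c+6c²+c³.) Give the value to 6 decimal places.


E[X²] = σ⁴ (1 + c) (second MP moment). With σ² = 5 (so σ⁴ = 25) and c = 3/71 = 0.042254: E[X²] = 25 · (1 + 0.042254) = 25 · 1.042254.

So E[X^2] = 26.056338.


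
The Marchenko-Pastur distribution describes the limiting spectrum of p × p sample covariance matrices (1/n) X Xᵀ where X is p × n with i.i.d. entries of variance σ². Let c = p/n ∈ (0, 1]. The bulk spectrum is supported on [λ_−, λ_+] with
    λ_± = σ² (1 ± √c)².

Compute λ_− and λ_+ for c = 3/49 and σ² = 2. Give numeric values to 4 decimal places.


c = 3/49 = 0.061224; √c = 0.247436.
λ_− = σ² (1 − √c)² = 2 · (1 − 0.247436)² = 2 · (0.752564)² = 1.132706.
λ_+ = σ² (1 + √c)² = 2 · (1 + 0.247436)² = 2 · (1.247436)² = 3.112192.

Rounded to 4 decimal places: λ_− ≈ 1.1327, λ_+ ≈ 3.1122.


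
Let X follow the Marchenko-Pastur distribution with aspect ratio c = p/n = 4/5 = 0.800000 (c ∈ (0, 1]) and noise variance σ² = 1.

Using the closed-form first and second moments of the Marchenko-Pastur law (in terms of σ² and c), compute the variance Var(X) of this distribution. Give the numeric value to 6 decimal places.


Recall the MP moments m_1 = E[X] = σ² and m_2 = E[X²] = σ⁴ (1 + c).
m_1 = E[X] = σ² = 1, so m_1² = 1.
m_2 = E[X²] = σ⁴ (1 + c) = 1 · (1 + 0.800000) = 1 · 1.800000 = 1.800000.
(Note m_2 − m_1² simplifies to c · σ⁴ = 0.800000 · 1.)

Var(X) = m_2 − m_1² = 1.800000 − 1 = 0.800000.


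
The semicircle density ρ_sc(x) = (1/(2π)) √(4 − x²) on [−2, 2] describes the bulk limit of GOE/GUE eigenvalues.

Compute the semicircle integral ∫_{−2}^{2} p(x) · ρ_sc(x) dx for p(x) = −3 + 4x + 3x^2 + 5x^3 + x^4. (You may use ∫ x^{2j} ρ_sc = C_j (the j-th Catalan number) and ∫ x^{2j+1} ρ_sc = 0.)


Write p(x) = Σ a_i x^i, split into monomials and integrate each against ρ_sc separately.
Using ∫ x^{2j} ρ_sc = C_j = (1/(j+1)) C(2j, j) (Catalan numbers) and ∫ x^{2j+1} ρ_sc = 0 (odd monomials vanish by symmetry):
  i = 0 (even): a_0 · C_{0} = -3 · 1 = -3
  i = 1 (odd): ∫ x^1 ρ_sc = 0 (vanishes)
  i = 2 (even): a_2 · C_{1} = 3 · 1 = 3
  i = 3 (odd): ∫ x^3 ρ_sc = 0 (vanishes)
  i = 4 (even): a_4 · C_{2} = 1 · 2 = 2

Summing the contributions: ∫_{−2}^{2} p(x) ρ_sc(x) dx = (-3) + 3 + 2 = 2.


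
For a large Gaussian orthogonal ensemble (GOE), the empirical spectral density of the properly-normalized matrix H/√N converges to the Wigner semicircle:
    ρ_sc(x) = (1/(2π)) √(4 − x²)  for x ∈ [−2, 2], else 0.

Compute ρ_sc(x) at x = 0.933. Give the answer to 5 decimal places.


ρ_sc(x) = (1/(2π)) √(4 − x²). With x = 0.933:
  4 − x² = 4 − (0.933)² = 4 − 0.870489 = 3.129511.
  √(4 − x²) = 1.769042.
  1/(2π) = 0.159155.
  ρ_sc(0.933) = 0.159155 · 1.769042 = 0.281552.

Rounded to 5 decimal places: ρ_sc(0.933) ≈ 0.28155.


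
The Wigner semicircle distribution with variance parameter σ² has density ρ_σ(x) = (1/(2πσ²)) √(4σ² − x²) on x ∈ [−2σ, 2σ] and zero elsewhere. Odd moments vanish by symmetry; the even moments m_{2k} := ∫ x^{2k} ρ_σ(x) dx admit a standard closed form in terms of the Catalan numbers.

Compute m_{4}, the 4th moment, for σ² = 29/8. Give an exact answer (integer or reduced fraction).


By the scaled semicircle moment identity, m_{2k} = σ^{2k} · C_k with k = 2.
C_2 = (1/(k+1)) · C(2k, k) = (1/3) · C(4, 2) = (1/3) · 6 = 2.
σ^{2k} = (σ²)^k = (29/8)^2 = 841/64.

Therefore m_{4} = σ^{4} · C_2 = (841/64) · 2 = 841/32.


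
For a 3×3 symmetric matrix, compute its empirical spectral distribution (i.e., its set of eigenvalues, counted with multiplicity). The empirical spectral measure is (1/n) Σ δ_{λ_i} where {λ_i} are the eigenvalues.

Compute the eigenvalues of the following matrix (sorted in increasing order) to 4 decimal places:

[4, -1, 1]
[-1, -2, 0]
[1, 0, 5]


Since M is real symmetric, all three eigenvalues are real; they are the roots of det(λI − M) = λ³ − (tr M) λ² + s λ − det M, where s is the sum of the principal 2×2 minors.
tr M = 4 + (-2) + 5 = 7.
s = (4·(-2) − (-1)²) + (4·5 − 1²) + ((-2)·5 − 0²) = -9 + 19 + (-10) = 0.
det M (expand along row 1) = 4·(-10) − (-1)·(-5) + 1·2 = -43.
Characteristic polynomial: λ³ − 7λ² + 43 = 0.
Substitute λ = y + (tr M)/3 = y + 2.333333 to remove the quadratic term: y³ + p·y + q = 0 with p = s − (tr M)²/3 = -16.333333 and q = −2(tr M)³/27 + (tr M)·s/3 − det M = 17.592593.
Three real roots ⇒ use the trigonometric (Viète) form: r = 2√(−p/3) = 4.666667, φ = arccos(3q/(p·r)) = arccos(-0.692420) = 2.335634 rad.
y_k = r·cos(φ/3 − 2πk/3) for k = 0, 1, 2 gives y = 3.322369, 1.176901, -4.499270.
λ_k = y_k + 2.333333 gives λ = 5.6557, 3.5102, -2.1659 (check: the sum is 7.0000 = tr M).

Eigenvalues sorted in increasing order: [-2.1659, 3.5102, 5.6557].


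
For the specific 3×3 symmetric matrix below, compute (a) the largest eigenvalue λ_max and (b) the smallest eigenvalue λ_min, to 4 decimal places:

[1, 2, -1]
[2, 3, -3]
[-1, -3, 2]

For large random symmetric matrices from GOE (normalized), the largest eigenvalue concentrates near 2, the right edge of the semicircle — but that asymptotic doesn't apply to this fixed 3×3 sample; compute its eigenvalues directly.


Since M is real symmetric, all three eigenvalues are real; they are the roots of det(λI − M) = λ³ − (tr M) λ² + s λ − det M, where s is the sum of the principal 2×2 minors.
tr M = 1 + 3 + 2 = 6.
s = (1·3 − 2²) + (1·2 − (-1)²) + (3·2 − (-3)²) = -1 + 1 + (-3) = -3.
det M (expand along row 1) = 1·(-3) − 2·1 + (-1)·(-3) = -2.
Characteristic polynomial: λ³ − 6λ² − 3λ + 2 = 0.
Substitute λ = y + (tr M)/3 = y + 2.000000 to remove the quadratic term: y³ + p·y + q = 0 with p = s − (tr M)²/3 = -15.000000 and q = −2(tr M)³/27 + (tr M)·s/3 − det M = -20.000000.
Three real roots ⇒ use the trigonometric (Viète) form: r = 2√(−p/3) = 4.472136, φ = arccos(3q/(p·r)) = arccos(0.894427) = 0.463648 rad.
y_k = r·cos(φ/3 − 2πk/3) for k = 0, 1, 2 gives y = 4.418833, -1.613230, -2.805603.
λ_k = y_k + 2.000000 gives λ = 6.4188, 0.3868, -0.8056 (check: the sum is 6.0000 = tr M).

Hence λ_max = 6.4188 and λ_min = -0.8056.


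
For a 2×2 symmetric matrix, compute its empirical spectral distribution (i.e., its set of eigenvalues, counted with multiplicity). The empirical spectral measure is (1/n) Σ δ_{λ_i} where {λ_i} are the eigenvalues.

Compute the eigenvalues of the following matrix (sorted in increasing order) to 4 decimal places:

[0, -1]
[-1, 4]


Since M is real symmetric, both eigenvalues are real; they are the roots of det(λI − M) = λ² − (tr M) λ + det M.
tr M = 0 + 4 = 4.
det M = 0·4 − (-1)² = 0 − 1 = -1.
Characteristic polynomial: λ² − 4λ − 1 = 0.
Discriminant Δ = (tr M)² − 4·det M = 16 − (-4) = 20; √Δ = 4.472136.
λ = (tr M ± √Δ)/2 = (4 ± 4.472136)/2, giving (tr M − √Δ)/2 = -0.2361 and (tr M + √Δ)/2 = 4.2361.

Eigenvalues sorted in increasing order: [-0.2361, 4.2361].


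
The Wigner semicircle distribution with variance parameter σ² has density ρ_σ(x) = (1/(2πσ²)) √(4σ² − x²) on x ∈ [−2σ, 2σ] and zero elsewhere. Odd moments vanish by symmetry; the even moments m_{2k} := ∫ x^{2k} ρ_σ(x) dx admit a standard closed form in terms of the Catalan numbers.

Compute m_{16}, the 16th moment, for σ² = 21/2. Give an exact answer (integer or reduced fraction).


By the scaled semicircle moment identity, m_{2k} = σ^{2k} · C_k with k = 8.
C_8 = (1/(k+1)) · C(2k, k) = (1/9) · C(16, 8) = (1/9) · 12870 = 1430.
σ^{2k} = (σ²)^k = (21/2)^8 = 37822859361/256.

Therefore m_{16} = σ^{16} · C_8 = (37822859361/256) · 1430 = 27043344443115/128.


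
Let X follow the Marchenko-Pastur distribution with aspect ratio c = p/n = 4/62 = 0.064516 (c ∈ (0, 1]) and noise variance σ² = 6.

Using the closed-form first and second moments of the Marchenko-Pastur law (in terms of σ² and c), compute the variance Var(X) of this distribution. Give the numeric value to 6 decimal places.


Recall the MP moments m_1 = E[X] = σ² and m_2 = E[X²] = σ⁴ (1 + c).
m_1 = E[X] = σ² = 6, so m_1² = 36.
m_2 = E[X²] = σ⁴ (1 + c) = 36 · (1 + 0.064516) = 36 · 1.064516 = 38.322581.
(Note m_2 − m_1² simplifies to c · σ⁴ = 0.064516 · 36.)

Var(X) = m_2 − m_1² = 38.322581 − 36 = 2.322581.


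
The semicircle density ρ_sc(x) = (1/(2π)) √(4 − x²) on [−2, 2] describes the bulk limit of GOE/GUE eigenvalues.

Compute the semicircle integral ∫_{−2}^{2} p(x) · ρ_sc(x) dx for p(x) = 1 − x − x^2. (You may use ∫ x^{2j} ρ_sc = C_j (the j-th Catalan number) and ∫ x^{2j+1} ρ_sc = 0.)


Write p(x) = Σ a_i x^i, split into monomials and integrate each against ρ_sc separately.
Using ∫ x^{2j} ρ_sc = C_j = (1/(j+1)) C(2j, j) (Catalan numbers) and ∫ x^{2j+1} ρ_sc = 0 (odd monomials vanish by symmetry):
  i = 0 (even): a_0 · C_{0} = 1 · 1 = 1
  i = 1 (odd): ∫ x^1 ρ_sc = 0 (vanishes)
  i = 2 (even): a_2 · C_{1} = -1 · 1 = -1

Summing the contributions: ∫_{−2}^{2} p(x) ρ_sc(x) dx = 1 + (-1) = 0.


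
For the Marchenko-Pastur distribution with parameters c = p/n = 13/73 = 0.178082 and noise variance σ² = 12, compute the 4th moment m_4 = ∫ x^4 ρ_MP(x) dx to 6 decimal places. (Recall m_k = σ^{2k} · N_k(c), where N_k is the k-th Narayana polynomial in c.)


E[X⁴] = σ⁸ (1 + 6c + 6c² + c³) (fourth MP moment). With σ² = 12 (so σ⁸ = 20736) and c = 13/73 = 0.178082: E[X⁴] = 20736 · (1 + 6·0.178082 + 6·(0.178082)² + (0.178082)³) = 20736 · 2.264420.

So E[X^4] = 46955.019775.


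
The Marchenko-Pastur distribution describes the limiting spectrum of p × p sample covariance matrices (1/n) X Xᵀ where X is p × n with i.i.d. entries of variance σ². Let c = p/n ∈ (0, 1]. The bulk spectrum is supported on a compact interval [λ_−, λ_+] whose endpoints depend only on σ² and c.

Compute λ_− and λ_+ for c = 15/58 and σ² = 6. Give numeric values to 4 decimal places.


c = 15/58 = 0.258621; √c = 0.508548.
λ_− = σ² (1 − √c)² = 6 · (1 − 0.508548)² = 6 · (0.491452)² = 1.449153.
λ_+ = σ² (1 + √c)² = 6 · (1 + 0.508548)² = 6 · (1.508548)² = 13.654296.

Rounded to 4 decimal places: λ_− ≈ 1.4492, λ_+ ≈ 13.6543.


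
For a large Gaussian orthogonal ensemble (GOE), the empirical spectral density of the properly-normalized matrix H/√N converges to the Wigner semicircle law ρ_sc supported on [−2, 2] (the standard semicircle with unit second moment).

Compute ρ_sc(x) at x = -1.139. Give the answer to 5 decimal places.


ρ_sc(x) = (1/(2π)) √(4 − x²). With x = -1.139:
  4 − x² = 4 − (-1.139)² = 4 − 1.297321 = 2.702679.
  √(4 − x²) = 1.643983.
  1/(2π) = 0.159155.
  ρ_sc(-1.139) = 0.159155 · 1.643983 = 0.261648.

Rounded to 5 decimal places: ρ_sc(-1.139) ≈ 0.26165.


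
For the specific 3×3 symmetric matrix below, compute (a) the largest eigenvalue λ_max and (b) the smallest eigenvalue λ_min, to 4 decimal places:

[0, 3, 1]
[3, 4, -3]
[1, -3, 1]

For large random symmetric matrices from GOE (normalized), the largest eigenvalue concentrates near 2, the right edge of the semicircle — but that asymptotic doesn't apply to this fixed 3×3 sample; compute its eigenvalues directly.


Since M is real symmetric, all three eigenvalues are real; they are the roots of det(λI − M) = λ³ − (tr M) λ² + s λ − det M, where s is the sum of the principal 2×2 minors.
tr M = 0 + 4 + 1 = 5.
s = (0·4 − 3²) + (0·1 − 1²) + (4·1 − (-3)²) = -9 + (-1) + (-5) = -15.
det M (expand along row 1) = 0·(-5) − 3·6 + 1·(-13) = -31.
Characteristic polynomial: λ³ − 5λ² − 15λ + 31 = 0.
Substitute λ = y + (tr M)/3 = y + 1.666667 to remove the quadratic term: y³ + p·y + q = 0 with p = s − (tr M)²/3 = -23.333333 and q = −2(tr M)³/27 + (tr M)·s/3 − det M = -3.259259.
Three real roots ⇒ use the trigonometric (Viète) form: r = 2√(−p/3) = 5.577734, φ = arccos(3q/(p·r)) = arccos(0.075129) = 1.495597 rad.
y_k = r·cos(φ/3 − 2πk/3) for k = 0, 1, 2 gives y = 4.898841, -0.139800, -4.759042.
λ_k = y_k + 1.666667 gives λ = 6.5655, 1.5269, -3.0924 (check: the sum is 5.0000 = tr M).

Hence λ_max = 6.5655 and λ_min = -3.0924.


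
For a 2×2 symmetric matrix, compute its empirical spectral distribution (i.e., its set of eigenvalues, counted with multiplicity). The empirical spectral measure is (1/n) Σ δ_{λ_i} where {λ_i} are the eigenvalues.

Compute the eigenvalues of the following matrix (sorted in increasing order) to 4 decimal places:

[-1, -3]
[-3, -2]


Since M is real symmetric, both eigenvalues are real; they are the roots of det(λI − M) = λ² − (tr M) λ + det M.
tr M = -1 + (-2) = -3.
det M = (-1)·(-2) − (-3)² = 2 − 9 = -7.
Characteristic polynomial: λ² + 3λ − 7 = 0.
Discriminant Δ = (tr M)² − 4·det M = 9 − (-28) = 37; √Δ = 6.082763.
λ = (tr M ± √Δ)/2 = (-3 ± 6.082763)/2, giving (tr M − √Δ)/2 = -4.5414 and (tr M + √Δ)/2 = 1.5414.

Eigenvalues sorted in increasing order: [-4.5414, 1.5414].


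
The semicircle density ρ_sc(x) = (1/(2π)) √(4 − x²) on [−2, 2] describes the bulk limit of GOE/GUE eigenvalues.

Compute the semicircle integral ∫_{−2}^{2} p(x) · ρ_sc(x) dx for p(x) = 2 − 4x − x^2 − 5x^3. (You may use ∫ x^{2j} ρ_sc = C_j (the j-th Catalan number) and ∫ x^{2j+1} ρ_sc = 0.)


Write p(x) = Σ a_i x^i, split into monomials and integrate each against ρ_sc separately.
Using ∫ x^{2j} ρ_sc = C_j = (1/(j+1)) C(2j, j) (Catalan numbers) and ∫ x^{2j+1} ρ_sc = 0 (odd monomials vanish by symmetry):
  i = 0 (even): a_0 · C_{0} = 2 · 1 = 2
  i = 1 (odd): ∫ x^1 ρ_sc = 0 (vanishes)
  i = 2 (even): a_2 · C_{1} = -1 · 1 = -1
  i = 3 (odd): ∫ x^3 ρ_sc = 0 (vanishes)

Summing the contributions: ∫_{−2}^{2} p(x) ρ_sc(x) dx = 2 + (-1) = 1.


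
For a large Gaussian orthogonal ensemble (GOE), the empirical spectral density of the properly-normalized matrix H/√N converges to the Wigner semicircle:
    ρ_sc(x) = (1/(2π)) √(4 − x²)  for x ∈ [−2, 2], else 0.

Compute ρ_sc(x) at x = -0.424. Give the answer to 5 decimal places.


ρ_sc(x) = (1/(2π)) √(4 − x²). With x = -0.424:
  4 − x² = 4 − (-0.424)² = 4 − 0.179776 = 3.820224.
  √(4 − x²) = 1.954539.
  1/(2π) = 0.159155.
  ρ_sc(-0.424) = 0.159155 · 1.954539 = 0.311075.

Rounded to 5 decimal places: ρ_sc(-0.424) ≈ 0.31107.


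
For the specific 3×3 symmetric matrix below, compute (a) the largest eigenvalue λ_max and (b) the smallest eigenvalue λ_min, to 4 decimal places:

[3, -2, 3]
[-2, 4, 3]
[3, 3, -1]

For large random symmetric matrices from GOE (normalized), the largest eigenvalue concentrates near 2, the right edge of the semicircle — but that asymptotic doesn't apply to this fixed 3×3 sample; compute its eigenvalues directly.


Since M is real symmetric, all three eigenvalues are real; they are the roots of det(λI − M) = λ³ − (tr M) λ² + s λ − det M, where s is the sum of the principal 2×2 minors.
tr M = 3 + 4 + (-1) = 6.
s = (3·4 − (-2)²) + (3·(-1) − 3²) + (4·(-1) − 3²) = 8 + (-12) + (-13) = -17.
det M (expand along row 1) = 3·(-13) − (-2)·(-7) + 3·(-18) = -107.
Characteristic polynomial: λ³ − 6λ² − 17λ + 107 = 0.
Substitute λ = y + (tr M)/3 = y + 2.000000 to remove the quadratic term: y³ + p·y + q = 0 with p = s − (tr M)²/3 = -29.000000 and q = −2(tr M)³/27 + (tr M)·s/3 − det M = 57.000000.
Three real roots ⇒ use the trigonometric (Viète) form: r = 2√(−p/3) = 6.218253, φ = arccos(3q/(p·r)) = arccos(-0.948265) = 2.818522 rad.
y_k = r·cos(φ/3 − 2πk/3) for k = 0, 1, 2 gives y = 3.669924, 2.512306, -6.182230.
λ_k = y_k + 2.000000 gives λ = 5.6699, 4.5123, -4.1822 (check: the sum is 6.0000 = tr M).

Hence λ_max = 5.6699 and λ_min = -4.1822.


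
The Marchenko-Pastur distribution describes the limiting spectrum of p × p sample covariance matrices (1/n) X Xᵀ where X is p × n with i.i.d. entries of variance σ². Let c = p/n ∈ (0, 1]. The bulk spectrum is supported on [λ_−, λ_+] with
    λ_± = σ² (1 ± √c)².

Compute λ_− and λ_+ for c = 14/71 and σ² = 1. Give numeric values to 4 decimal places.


c = 14/71 = 0.197183; √c = 0.444053.
λ_− = σ² (1 − √c)² = 1 · (1 − 0.444053)² = 1 · (0.555947)² = 0.309077.
λ_+ = σ² (1 + √c)² = 1 · (1 + 0.444053)² = 1 · (1.444053)² = 2.085289.

Rounded to 4 decimal places: λ_− ≈ 0.3091, λ_+ ≈ 2.0853.


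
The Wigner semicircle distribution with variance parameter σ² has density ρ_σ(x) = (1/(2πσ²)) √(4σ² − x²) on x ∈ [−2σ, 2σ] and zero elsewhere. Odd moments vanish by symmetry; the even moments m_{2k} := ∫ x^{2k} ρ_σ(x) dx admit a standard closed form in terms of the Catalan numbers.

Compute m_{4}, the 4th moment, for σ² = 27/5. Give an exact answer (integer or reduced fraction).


By the scaled semicircle moment identity, m_{2k} = σ^{2k} · C_k with k = 2.
C_2 = (1/(k+1)) · C(2k, k) = (1/3) · C(4, 2) = (1/3) · 6 = 2.
σ^{2k} = (σ²)^k = (27/5)^2 = 729/25.

Therefore m_{4} = σ^{4} · C_2 = (729/25) · 2 = 1458/25.


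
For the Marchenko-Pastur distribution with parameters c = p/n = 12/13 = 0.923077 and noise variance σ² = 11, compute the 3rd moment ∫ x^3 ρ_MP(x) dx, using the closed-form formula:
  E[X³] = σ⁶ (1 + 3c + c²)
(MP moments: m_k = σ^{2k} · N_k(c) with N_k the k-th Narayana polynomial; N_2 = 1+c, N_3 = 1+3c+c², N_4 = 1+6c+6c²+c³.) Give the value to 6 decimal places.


E[X³] = σ⁶ (1 + 3c + c²) (third MP moment). With σ² = 11 (so σ⁶ = 1331) and c = 12/13 = 0.923077: E[X³] = 1331 · (1 + 3·0.923077 + (0.923077)²) = 1331 · 4.621302.

So E[X^3] = 6150.952663.


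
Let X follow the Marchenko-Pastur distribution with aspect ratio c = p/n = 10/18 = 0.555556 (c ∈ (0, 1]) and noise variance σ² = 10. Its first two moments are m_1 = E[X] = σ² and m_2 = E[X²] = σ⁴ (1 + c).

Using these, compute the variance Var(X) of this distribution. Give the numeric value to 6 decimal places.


m_1 = E[X] = σ² = 10, so m_1² = 100.
m_2 = E[X²] = σ⁴ (1 + c) = 100 · (1 + 0.555556) = 100 · 1.555556 = 155.555556.
(Note m_2 − m_1² simplifies to c · σ⁴ = 0.555556 · 100.)

Var(X) = m_2 − m_1² = 155.555556 − 100 = 55.555556.


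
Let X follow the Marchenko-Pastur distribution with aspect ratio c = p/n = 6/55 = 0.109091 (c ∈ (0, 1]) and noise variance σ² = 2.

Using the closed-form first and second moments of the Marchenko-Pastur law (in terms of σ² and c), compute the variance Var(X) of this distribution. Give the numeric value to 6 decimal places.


Recall the MP moments m_1 = E[X] = σ² and m_2 = E[X²] = σ⁴ (1 + c).
m_1 = E[X] = σ² = 2, so m_1² = 4.
m_2 = E[X²] = σ⁴ (1 + c) = 4 · (1 + 0.109091) = 4 · 1.109091 = 4.436364.
(Note m_2 − m_1² simplifies to c · σ⁴ = 0.109091 · 4.)

Var(X) = m_2 − m_1² = 4.436364 − 4 = 0.436364.


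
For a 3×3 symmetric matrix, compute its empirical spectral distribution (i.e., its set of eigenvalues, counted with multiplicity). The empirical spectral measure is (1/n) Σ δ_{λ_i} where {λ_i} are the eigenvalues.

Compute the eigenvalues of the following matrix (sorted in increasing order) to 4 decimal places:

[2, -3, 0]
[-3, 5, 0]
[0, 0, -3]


Since M is real symmetric, all three eigenvalues are real; they are the roots of det(λI − M) = λ³ − (tr M) λ² + s λ − det M, where s is the sum of the principal 2×2 minors.
tr M = 2 + 5 + (-3) = 4.
s = (2·5 − (-3)²) + (2·(-3) − 0²) + (5·(-3) − 0²) = 1 + (-6) + (-15) = -20.
det M (expand along row 1) = 2·(-15) − (-3)·9 + 0·0 = -3.
Characteristic polynomial: λ³ − 4λ² − 20λ + 3 = 0.
Substitute λ = y + (tr M)/3 = y + 1.333333 to remove the quadratic term: y³ + p·y + q = 0 with p = s − (tr M)²/3 = -25.333333 and q = −2(tr M)³/27 + (tr M)·s/3 − det M = -28.407407.
Three real roots ⇒ use the trigonometric (Viète) form: r = 2√(−p/3) = 5.811865, φ = arccos(3q/(p·r)) = arccos(0.578822) = 0.953513 rad.
y_k = r·cos(φ/3 − 2πk/3) for k = 0, 1, 2 gives y = 5.520769, -1.187435, -4.333333.
λ_k = y_k + 1.333333 gives λ = 6.8541, 0.1459, -3.0000 (check: the sum is 4.0000 = tr M).

Eigenvalues sorted in increasing order: [-3.0000, 0.1459, 6.8541].


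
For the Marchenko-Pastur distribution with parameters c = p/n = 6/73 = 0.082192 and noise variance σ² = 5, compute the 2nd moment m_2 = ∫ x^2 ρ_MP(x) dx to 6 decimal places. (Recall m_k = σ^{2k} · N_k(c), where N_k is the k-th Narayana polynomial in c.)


E[X²] = σ⁴ (1 + c) (second MP moment). With σ² = 5 (so σ⁴ = 25) and c = 6/73 = 0.082192: E[X²] = 25 · (1 + 0.082192) = 25 · 1.082192.

So E[X^2] = 27.054795.


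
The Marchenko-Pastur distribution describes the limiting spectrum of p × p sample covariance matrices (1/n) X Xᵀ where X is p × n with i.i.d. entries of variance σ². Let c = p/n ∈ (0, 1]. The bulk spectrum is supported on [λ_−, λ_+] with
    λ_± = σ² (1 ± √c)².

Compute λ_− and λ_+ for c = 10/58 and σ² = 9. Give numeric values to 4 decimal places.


c = 10/58 = 0.172414; √c = 0.415227.
λ_− = σ² (1 − √c)² = 9 · (1 − 0.415227)² = 9 · (0.584773)² = 3.077631.
λ_+ = σ² (1 + √c)² = 9 · (1 + 0.415227)² = 9 · (1.415227)² = 18.025817.

Rounded to 4 decimal places: λ_− ≈ 3.0776, λ_+ ≈ 18.0258.


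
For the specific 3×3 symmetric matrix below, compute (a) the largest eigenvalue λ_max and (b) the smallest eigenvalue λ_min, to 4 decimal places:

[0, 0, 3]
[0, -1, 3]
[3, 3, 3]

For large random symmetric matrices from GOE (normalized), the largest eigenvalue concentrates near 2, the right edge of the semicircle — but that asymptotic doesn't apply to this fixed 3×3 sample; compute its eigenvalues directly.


Since M is real symmetric, all three eigenvalues are real; they are the roots of det(λI − M) = λ³ − (tr M) λ² + s λ − det M, where s is the sum of the principal 2×2 minors.
tr M = 0 + (-1) + 3 = 2.
s = (0·(-1) − 0²) + (0·3 − 3²) + ((-1)·3 − 3²) = 0 + (-9) + (-12) = -21.
det M (expand along row 1) = 0·(-12) − 0·(-9) + 3·3 = 9.
Characteristic polynomial: λ³ − 2λ² − 21λ − 9 = 0.
Substitute λ = y + (tr M)/3 = y + 0.666667 to remove the quadratic term: y³ + p·y + q = 0 with p = s − (tr M)²/3 = -22.333333 and q = −2(tr M)³/27 + (tr M)·s/3 − det M = -23.592593.
Three real roots ⇒ use the trigonometric (Viète) form: r = 2√(−p/3) = 5.456902, φ = arccos(3q/(p·r)) = arccos(0.580761) = 0.951133 rad.
y_k = r·cos(φ/3 − 2πk/3) for k = 0, 1, 2 gives y = 5.184935, -1.119149, -4.065787.
λ_k = y_k + 0.666667 gives λ = 5.8516, -0.4525, -3.3991 (check: the sum is 2.0000 = tr M).

Hence λ_max = 5.8516 and λ_min = -3.3991.


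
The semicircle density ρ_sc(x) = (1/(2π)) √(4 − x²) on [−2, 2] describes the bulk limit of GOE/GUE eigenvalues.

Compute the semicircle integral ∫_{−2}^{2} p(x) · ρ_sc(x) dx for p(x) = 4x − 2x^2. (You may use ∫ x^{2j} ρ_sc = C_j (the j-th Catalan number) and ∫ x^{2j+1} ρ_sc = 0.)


Write p(x) = Σ a_i x^i, split into monomials and integrate each against ρ_sc separately.
Using ∫ x^{2j} ρ_sc = C_j = (1/(j+1)) C(2j, j) (Catalan numbers) and ∫ x^{2j+1} ρ_sc = 0 (odd monomials vanish by symmetry):
  i = 1 (odd): ∫ x^1 ρ_sc = 0 (vanishes)
  i = 2 (even): a_2 · C_{1} = -2 · 1 = -2

Summing the contributions: ∫_{−2}^{2} p(x) ρ_sc(x) dx = -2.


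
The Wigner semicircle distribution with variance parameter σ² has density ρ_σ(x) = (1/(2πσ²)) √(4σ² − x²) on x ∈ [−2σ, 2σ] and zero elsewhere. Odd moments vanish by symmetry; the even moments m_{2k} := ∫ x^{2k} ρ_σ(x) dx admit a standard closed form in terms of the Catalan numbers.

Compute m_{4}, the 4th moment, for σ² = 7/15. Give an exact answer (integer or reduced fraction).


By the scaled semicircle moment identity, m_{2k} = σ^{2k} · C_k with k = 2.
C_2 = (1/(k+1)) · C(2k, k) = (1/3) · C(4, 2) = (1/3) · 6 = 2.
σ^{2k} = (σ²)^k = (7/15)^2 = 49/225.

Therefore m_{4} = σ^{4} · C_2 = (49/225) · 2 = 98/225.


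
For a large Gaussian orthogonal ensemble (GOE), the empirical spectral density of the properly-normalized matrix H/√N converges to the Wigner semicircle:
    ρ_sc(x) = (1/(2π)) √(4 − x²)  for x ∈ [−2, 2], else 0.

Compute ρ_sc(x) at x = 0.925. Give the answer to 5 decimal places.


ρ_sc(x) = (1/(2π)) √(4 − x²). With x = 0.925:
  4 − x² = 4 − (0.925)² = 4 − 0.855625 = 3.144375.
  √(4 − x²) = 1.773239.
  1/(2π) = 0.159155.
  ρ_sc(0.925) = 0.159155 · 1.773239 = 0.282220.

Rounded to 5 decimal places: ρ_sc(0.925) ≈ 0.28222.


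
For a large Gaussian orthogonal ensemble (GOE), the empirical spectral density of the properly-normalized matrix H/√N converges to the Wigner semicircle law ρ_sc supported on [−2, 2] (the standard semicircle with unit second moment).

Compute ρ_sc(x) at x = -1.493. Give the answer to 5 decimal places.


ρ_sc(x) = (1/(2π)) √(4 − x²). With x = -1.493:
  4 − x² = 4 − (-1.493)² = 4 − 2.229049 = 1.770951.
  √(4 − x²) = 1.330771.
  1/(2π) = 0.159155.
  ρ_sc(-1.493) = 0.159155 · 1.330771 = 0.211799.

Rounded to 5 decimal places: ρ_sc(-1.493) ≈ 0.21180.


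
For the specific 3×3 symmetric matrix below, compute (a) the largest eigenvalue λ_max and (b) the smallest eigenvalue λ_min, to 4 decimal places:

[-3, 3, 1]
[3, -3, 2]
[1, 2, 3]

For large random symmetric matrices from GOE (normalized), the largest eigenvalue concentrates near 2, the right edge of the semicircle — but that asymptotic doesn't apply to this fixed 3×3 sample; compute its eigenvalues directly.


Since M is real symmetric, all three eigenvalues are real; they are the roots of det(λI − M) = λ³ − (tr M) λ² + s λ − det M, where s is the sum of the principal 2×2 minors.
tr M = -3 + (-3) + 3 = -3.
s = ((-3)·(-3) − 3²) + ((-3)·3 − 1²) + ((-3)·3 − 2²) = 0 + (-10) + (-13) = -23.
det M (expand along row 1) = (-3)·(-13) − 3·7 + 1·9 = 27.
Characteristic polynomial: λ³ + 3λ² − 23λ − 27 = 0.
Substitute λ = y + (tr M)/3 = y − 1.000000 to remove the quadratic term: y³ + p·y + q = 0 with p = s − (tr M)²/3 = -26.000000 and q = −2(tr M)³/27 + (tr M)·s/3 − det M = -2.000000.
Three real roots ⇒ use the trigonometric (Viète) form: r = 2√(−p/3) = 5.887841, φ = arccos(3q/(p·r)) = arccos(0.039194) = 1.531592 rad.
y_k = r·cos(φ/3 − 2πk/3) for k = 0, 1, 2 gives y = 5.137054, -0.076941, -5.060114.
λ_k = y_k − 1.000000 gives λ = 4.1371, -1.0769, -6.0601 (check: the sum is -3.0000 = tr M).

Hence λ_max = 4.1371 and λ_min = -6.0601.


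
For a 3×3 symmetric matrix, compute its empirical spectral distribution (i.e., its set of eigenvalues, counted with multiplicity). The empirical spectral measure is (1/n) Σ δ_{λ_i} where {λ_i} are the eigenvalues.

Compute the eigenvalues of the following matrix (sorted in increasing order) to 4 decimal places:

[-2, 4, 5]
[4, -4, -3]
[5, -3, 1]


Since M is real symmetric, all three eigenvalues are real; they are the roots of det(λI − M) = λ³ − (tr M) λ² + s λ − det M, where s is the sum of the principal 2×2 minors.
tr M = -2 + (-4) + 1 = -5.
s = ((-2)·(-4) − 4²) + ((-2)·1 − 5²) + ((-4)·1 − (-3)²) = -8 + (-27) + (-13) = -48.
det M (expand along row 1) = (-2)·(-13) − 4·19 + 5·8 = -10.
Characteristic polynomial: λ³ + 5λ² − 48λ + 10 = 0.
Substitute λ = y + (tr M)/3 = y − 1.666667 to remove the quadratic term: y³ + p·y + q = 0 with p = s − (tr M)²/3 = -56.333333 and q = −2(tr M)³/27 + (tr M)·s/3 − det M = 99.259259.
Three real roots ⇒ use the trigonometric (Viète) form: r = 2√(−p/3) = 8.666667, φ = arccos(3q/(p·r)) = arccos(-0.609923) = 2.226759 rad.
y_k = r·cos(φ/3 − 2πk/3) for k = 0, 1, 2 gives y = 6.386878, 1.879940, -8.266818.
λ_k = y_k − 1.666667 gives λ = 4.7202, 0.2133, -9.9335 (check: the sum is -5.0000 = tr M).

Eigenvalues sorted in increasing order: [-9.9335, 0.2133, 4.7202].


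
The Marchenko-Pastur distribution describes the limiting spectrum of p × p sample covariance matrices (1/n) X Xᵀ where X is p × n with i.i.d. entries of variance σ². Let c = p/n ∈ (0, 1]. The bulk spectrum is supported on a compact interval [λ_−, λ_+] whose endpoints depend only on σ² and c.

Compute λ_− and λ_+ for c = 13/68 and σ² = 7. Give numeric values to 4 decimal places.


c = 13/68 = 0.191176; √c = 0.437237.
λ_− = σ² (1 − √c)² = 7 · (1 − 0.437237)² = 7 · (0.562763)² = 2.216913.
λ_+ = σ² (1 + √c)² = 7 · (1 + 0.437237)² = 7 · (1.437237)² = 14.459558.

Rounded to 4 decimal places: λ_− ≈ 2.2169, λ_+ ≈ 14.4596.


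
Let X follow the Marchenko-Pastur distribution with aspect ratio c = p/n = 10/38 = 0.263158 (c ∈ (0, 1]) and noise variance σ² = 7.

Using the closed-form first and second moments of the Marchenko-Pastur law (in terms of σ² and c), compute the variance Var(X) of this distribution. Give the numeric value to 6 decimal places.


Recall the MP moments m_1 = E[X] = σ² and m_2 = E[X²] = σ⁴ (1 + c).
m_1 = E[X] = σ² = 7, so m_1² = 49.
m_2 = E[X²] = σ⁴ (1 + c) = 49 · (1 + 0.263158) = 49 · 1.263158 = 61.894737.
(Note m_2 − m_1² simplifies to c · σ⁴ = 0.263158 · 49.)

Var(X) = m_2 − m_1² = 61.894737 − 49 = 12.894737.


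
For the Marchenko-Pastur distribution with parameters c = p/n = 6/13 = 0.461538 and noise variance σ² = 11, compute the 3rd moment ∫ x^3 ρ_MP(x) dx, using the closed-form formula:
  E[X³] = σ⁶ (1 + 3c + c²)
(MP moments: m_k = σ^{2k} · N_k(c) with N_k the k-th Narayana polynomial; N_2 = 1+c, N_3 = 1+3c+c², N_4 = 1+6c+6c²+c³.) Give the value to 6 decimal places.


E[X³] = σ⁶ (1 + 3c + c²) (third MP moment). With σ² = 11 (so σ⁶ = 1331) and c = 6/13 = 0.461538: E[X³] = 1331 · (1 + 3·0.461538 + (0.461538)²) = 1331 · 2.597633.

So E[X^3] = 3457.449704.


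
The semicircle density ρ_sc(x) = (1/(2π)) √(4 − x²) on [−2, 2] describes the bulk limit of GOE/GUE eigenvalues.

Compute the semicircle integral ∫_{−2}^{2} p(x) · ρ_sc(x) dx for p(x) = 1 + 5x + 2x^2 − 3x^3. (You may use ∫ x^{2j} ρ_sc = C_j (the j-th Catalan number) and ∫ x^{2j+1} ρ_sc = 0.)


Write p(x) = Σ a_i x^i, split into monomials and integrate each against ρ_sc separately.
Using ∫ x^{2j} ρ_sc = C_j = (1/(j+1)) C(2j, j) (Catalan numbers) and ∫ x^{2j+1} ρ_sc = 0 (odd monomials vanish by symmetry):
  i = 0 (even): a_0 · C_{0} = 1 · 1 = 1
  i = 1 (odd): ∫ x^1 ρ_sc = 0 (vanishes)
  i = 2 (even): a_2 · C_{1} = 2 · 1 = 2
  i = 3 (odd): ∫ x^3 ρ_sc = 0 (vanishes)

Summing the contributions: ∫_{−2}^{2} p(x) ρ_sc(x) dx = 1 + 2 = 3.


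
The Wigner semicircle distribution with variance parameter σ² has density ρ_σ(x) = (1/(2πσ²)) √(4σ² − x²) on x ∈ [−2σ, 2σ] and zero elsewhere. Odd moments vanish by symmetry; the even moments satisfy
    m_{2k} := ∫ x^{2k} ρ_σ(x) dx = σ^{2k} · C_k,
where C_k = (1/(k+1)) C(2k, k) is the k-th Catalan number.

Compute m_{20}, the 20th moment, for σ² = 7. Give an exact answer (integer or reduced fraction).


By the scaled semicircle moment identity, m_{2k} = σ^{2k} · C_k with k = 10.
C_10 = (1/(k+1)) · C(2k, k) = (1/11) · C(20, 10) = (1/11) · 184756 = 16796.
σ^{2k} = (σ²)^k = (7)^10 = 282475249.

Therefore m_{20} = σ^{20} · C_10 = 282475249 · 16796 = 4744454282204.


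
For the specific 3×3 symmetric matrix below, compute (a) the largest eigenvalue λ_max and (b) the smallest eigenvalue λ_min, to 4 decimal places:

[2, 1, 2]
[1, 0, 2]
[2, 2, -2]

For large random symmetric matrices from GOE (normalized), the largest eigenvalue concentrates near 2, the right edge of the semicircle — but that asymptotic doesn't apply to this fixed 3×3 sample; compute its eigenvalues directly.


Since M is real symmetric, all three eigenvalues are real; they are the roots of det(λI − M) = λ³ − (tr M) λ² + s λ − det M, where s is the sum of the principal 2×2 minors.
tr M = 2 + 0 + (-2) = 0.
s = (2·0 − 1²) + (2·(-2) − 2²) + (0·(-2) − 2²) = -1 + (-8) + (-4) = -13.
det M (expand along row 1) = 2·(-4) − 1·(-6) + 2·2 = 2.
Characteristic polynomial: λ³ − 13λ − 2 = 0.
Substitute λ = y + (tr M)/3 = y + 0.000000 to remove the quadratic term: y³ + p·y + q = 0 with p = s − (tr M)²/3 = -13.000000 and q = −2(tr M)³/27 + (tr M)·s/3 − det M = -2.000000.
Three real roots ⇒ use the trigonometric (Viète) form: r = 2√(−p/3) = 4.163332, φ = arccos(3q/(p·r)) = arccos(0.110858) = 1.459710 rad.
y_k = r·cos(φ/3 − 2πk/3) for k = 0, 1, 2 gives y = 3.680144, -0.154128, -3.526016.
λ_k = y_k + 0.000000 gives λ = 3.6801, -0.1541, -3.5260 (check: the sum is 0.0000 = tr M).

Hence λ_max = 3.6801 and λ_min = -3.5260.


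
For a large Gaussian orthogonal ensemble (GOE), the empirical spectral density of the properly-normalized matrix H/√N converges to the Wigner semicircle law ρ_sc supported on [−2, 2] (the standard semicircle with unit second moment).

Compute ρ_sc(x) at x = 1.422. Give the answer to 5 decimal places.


ρ_sc(x) = (1/(2π)) √(4 − x²). With x = 1.422:
  4 − x² = 4 − (1.422)² = 4 − 2.022084 = 1.977916.
  √(4 − x²) = 1.406384.
  1/(2π) = 0.159155.
  ρ_sc(1.422) = 0.159155 · 1.406384 = 0.223833.

Rounded to 5 decimal places: ρ_sc(1.422) ≈ 0.22383.


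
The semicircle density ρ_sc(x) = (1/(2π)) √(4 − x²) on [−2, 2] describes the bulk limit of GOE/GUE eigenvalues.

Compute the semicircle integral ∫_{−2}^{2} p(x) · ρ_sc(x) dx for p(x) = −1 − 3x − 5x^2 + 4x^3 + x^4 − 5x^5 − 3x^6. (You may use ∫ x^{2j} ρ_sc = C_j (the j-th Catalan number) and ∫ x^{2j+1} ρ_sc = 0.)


Write p(x) = Σ a_i x^i, split into monomials and integrate each against ρ_sc separately.
Using ∫ x^{2j} ρ_sc = C_j = (1/(j+1)) C(2j, j) (Catalan numbers) and ∫ x^{2j+1} ρ_sc = 0 (odd monomials vanish by symmetry):
  i = 0 (even): a_0 · C_{0} = -1 · 1 = -1
  i = 1 (odd): ∫ x^1 ρ_sc = 0 (vanishes)
  i = 2 (even): a_2 · C_{1} = -5 · 1 = -5
  i = 3 (odd): ∫ x^3 ρ_sc = 0 (vanishes)
  i = 4 (even): a_4 · C_{2} = 1 · 2 = 2
  i = 5 (odd): ∫ x^5 ρ_sc = 0 (vanishes)
  i = 6 (even): a_6 · C_{3} = -3 · 5 = -15

Summing the contributions: ∫_{−2}^{2} p(x) ρ_sc(x) dx = (-1) + (-5) + 2 + (-15) = -19.
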